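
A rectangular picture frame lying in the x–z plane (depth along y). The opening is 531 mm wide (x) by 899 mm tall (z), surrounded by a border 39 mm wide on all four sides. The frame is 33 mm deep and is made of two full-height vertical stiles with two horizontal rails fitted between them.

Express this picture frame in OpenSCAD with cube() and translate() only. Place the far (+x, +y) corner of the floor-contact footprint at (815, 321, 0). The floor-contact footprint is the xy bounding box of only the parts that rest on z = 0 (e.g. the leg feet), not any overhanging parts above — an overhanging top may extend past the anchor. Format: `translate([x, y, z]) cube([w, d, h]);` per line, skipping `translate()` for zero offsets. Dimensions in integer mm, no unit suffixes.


translate([206, 288, 0]) cube([39, 33, 977]);
translate([776, 288, 0]) cube([39, 33, 977]);
translate([245, 288, 0]) cube([531, 33, 39]);
translate([245, 288, 938]) cube([531, 33, 39]);


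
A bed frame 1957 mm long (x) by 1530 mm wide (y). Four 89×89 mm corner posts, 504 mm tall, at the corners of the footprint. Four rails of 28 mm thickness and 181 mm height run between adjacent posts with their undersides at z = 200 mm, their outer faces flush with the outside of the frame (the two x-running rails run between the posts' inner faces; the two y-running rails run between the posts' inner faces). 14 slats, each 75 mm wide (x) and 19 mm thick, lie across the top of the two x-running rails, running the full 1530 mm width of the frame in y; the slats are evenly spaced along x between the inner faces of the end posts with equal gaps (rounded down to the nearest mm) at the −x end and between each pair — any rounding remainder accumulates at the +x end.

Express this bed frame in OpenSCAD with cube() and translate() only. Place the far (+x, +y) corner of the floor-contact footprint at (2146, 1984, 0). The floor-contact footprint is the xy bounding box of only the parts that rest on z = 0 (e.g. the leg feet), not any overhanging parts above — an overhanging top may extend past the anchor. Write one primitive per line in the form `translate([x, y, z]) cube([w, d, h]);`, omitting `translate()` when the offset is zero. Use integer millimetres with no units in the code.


translate([189, 454, 0]) cube([89, 89, 504]);
translate([189, 1895, 0]) cube([89, 89, 504]);
translate([2057, 454, 0]) cube([89, 89, 504]);
translate([2057, 1895, 0]) cube([89, 89, 504]);
translate([278, 454, 200]) cube([1779, 28, 181]);
translate([278, 1956, 200]) cube([1779, 28, 181]);
translate([189, 543, 200]) cube([28, 1352, 181]);
translate([2118, 543, 200]) cube([28, 1352, 181]);
translate([326, 454, 381]) cube([75, 1530, 19]);
translate([449, 454, 381]) cube([75, 1530, 19]);
translate([572, 454, 381]) cube([75, 1530, 19]);
translate([695, 454, 381]) cube([75, 1530, 19]);
translate([818, 454, 381]) cube([75, 1530, 19]);
translate([941, 454, 381]) cube([75, 1530, 19]);
translate([1064, 454, 381]) cube([75, 1530, 19]);
translate([1187, 454, 381]) cube([75, 1530, 19]);
translate([1310, 454, 381]) cube([75, 1530, 19]);
translate([1433, 454, 381]) cube([75, 1530, 19]);
translate([1556, 454, 381]) cube([75, 1530, 19]);
translate([1679, 454, 381]) cube([75, 1530, 19]);
translate([1802, 454, 381]) cube([75, 1530, 19]);
translate([1925, 454, 381]) cube([75, 1530, 19]);


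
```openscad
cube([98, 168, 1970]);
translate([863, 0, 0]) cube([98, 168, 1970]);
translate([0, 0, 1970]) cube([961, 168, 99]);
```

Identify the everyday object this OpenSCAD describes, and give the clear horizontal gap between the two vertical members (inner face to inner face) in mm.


A door frame. The clear opening width is 765 mm.

Two 1970 mm tall posts with a header on top — a door frame. The left jamb is 98 mm wide at x = 0; the right jamb starts at x = 863. The clear opening is 863 − 98 = 765 mm.


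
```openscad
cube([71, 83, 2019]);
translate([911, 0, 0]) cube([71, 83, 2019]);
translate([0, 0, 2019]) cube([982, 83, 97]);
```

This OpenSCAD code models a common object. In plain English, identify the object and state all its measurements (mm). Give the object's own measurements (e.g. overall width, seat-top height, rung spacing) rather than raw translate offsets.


A door frame. The clear opening is 840 mm wide and 2019 mm high. Two 71 mm wide jambs, 83 mm deep, stand either side of the opening from the floor to the top of the opening. A 97 mm thick head sits across the top of both jambs, spanning the full outside width of the frame.


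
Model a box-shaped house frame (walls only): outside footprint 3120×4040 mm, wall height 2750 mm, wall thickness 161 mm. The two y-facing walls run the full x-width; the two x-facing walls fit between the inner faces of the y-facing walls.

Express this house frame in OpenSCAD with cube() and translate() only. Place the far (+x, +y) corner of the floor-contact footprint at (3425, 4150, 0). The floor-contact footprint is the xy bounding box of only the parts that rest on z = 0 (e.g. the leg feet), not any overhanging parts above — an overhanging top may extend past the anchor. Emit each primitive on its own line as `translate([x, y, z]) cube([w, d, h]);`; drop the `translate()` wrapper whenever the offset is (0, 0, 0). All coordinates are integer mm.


translate([305, 110, 0]) cube([3120, 161, 2750]);
translate([305, 3989, 0]) cube([3120, 161, 2750]);
translate([305, 271, 0]) cube([161, 3718, 2750]);
translate([3264, 271, 0]) cube([161, 3718, 2750]);


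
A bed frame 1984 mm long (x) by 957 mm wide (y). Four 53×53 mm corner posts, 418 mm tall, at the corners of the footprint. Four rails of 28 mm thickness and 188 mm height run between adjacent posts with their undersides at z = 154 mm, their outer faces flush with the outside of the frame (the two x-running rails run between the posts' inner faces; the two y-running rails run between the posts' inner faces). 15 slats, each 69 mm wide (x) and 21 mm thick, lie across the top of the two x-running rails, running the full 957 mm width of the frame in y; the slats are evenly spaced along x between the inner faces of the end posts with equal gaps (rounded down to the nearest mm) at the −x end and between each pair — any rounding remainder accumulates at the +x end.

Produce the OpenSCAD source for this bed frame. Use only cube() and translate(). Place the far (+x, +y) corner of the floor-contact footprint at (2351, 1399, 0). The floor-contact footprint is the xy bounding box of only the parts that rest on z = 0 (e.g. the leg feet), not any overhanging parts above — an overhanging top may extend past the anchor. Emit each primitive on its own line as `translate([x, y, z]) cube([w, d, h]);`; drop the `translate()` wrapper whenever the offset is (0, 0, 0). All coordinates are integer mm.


translate([367, 442, 0]) cube([53, 53, 418]);
translate([367, 1346, 0]) cube([53, 53, 418]);
translate([2298, 442, 0]) cube([53, 53, 418]);
translate([2298, 1346, 0]) cube([53, 53, 418]);
translate([420, 442, 154]) cube([1878, 28, 188]);
translate([420, 1371, 154]) cube([1878, 28, 188]);
translate([367, 495, 154]) cube([28, 851, 188]);
translate([2323, 495, 154]) cube([28, 851, 188]);
translate([472, 442, 342]) cube([69, 957, 21]);
translate([593, 442, 342]) cube([69, 957, 21]);
translate([714, 442, 342]) cube([69, 957, 21]);
translate([835, 442, 342]) cube([69, 957, 21]);
translate([956, 442, 342]) cube([69, 957, 21]);
translate([1077, 442, 342]) cube([69, 957, 21]);
translate([1198, 442, 342]) cube([69, 957, 21]);
translate([1319, 442, 342]) cube([69, 957, 21]);
translate([1440, 442, 342]) cube([69, 957, 21]);
translate([1561, 442, 342]) cube([69, 957, 21]);
translate([1682, 442, 342]) cube([69, 957, 21]);
translate([1803, 442, 342]) cube([69, 957, 21]);
translate([1924, 442, 342]) cube([69, 957, 21]);
translate([2045, 442, 342]) cube([69, 957, 21]);
translate([2166, 442, 342]) cube([69, 957, 21]);


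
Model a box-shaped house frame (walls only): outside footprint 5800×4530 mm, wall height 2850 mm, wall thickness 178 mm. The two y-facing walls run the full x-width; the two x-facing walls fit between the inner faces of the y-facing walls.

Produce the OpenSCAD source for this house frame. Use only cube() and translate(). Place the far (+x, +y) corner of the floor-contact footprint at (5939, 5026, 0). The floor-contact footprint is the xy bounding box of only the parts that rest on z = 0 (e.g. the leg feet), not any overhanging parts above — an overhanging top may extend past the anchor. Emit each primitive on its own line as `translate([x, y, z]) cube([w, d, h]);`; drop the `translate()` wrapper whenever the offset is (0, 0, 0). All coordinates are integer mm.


translate([139, 496, 0]) cube([5800, 178, 2850]);
translate([139, 4848, 0]) cube([5800, 178, 2850]);
translate([139, 674, 0]) cube([178, 4174, 2850]);
translate([5761, 674, 0]) cube([178, 4174, 2850]);


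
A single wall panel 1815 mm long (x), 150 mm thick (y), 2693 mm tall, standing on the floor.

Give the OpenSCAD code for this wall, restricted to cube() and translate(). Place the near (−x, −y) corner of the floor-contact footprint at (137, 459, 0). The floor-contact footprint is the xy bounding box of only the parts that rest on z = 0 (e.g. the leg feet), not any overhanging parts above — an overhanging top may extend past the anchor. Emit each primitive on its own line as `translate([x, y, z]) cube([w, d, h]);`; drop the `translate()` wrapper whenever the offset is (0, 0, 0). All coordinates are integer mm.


translate([137, 459, 0]) cube([1815, 150, 2693]);


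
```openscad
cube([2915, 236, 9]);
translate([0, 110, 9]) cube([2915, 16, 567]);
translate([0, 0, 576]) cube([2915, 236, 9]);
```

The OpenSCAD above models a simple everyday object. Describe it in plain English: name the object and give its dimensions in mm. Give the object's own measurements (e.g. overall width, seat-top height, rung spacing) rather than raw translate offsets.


An I-beam lying along x, 2915 mm long. Overall section height 585 mm. Two flanges 236 mm wide (y) and 9 mm thick, one on the floor and one at the top; a web 16 mm thick runs between them, centred on the flange width.


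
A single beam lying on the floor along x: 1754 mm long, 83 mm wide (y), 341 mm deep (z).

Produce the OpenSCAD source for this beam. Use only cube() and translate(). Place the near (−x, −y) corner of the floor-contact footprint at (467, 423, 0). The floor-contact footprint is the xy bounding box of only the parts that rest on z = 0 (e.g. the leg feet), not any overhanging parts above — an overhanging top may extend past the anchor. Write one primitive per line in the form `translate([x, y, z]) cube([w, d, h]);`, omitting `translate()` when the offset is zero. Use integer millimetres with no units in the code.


translate([467, 423, 0]) cube([1754, 83, 341]);


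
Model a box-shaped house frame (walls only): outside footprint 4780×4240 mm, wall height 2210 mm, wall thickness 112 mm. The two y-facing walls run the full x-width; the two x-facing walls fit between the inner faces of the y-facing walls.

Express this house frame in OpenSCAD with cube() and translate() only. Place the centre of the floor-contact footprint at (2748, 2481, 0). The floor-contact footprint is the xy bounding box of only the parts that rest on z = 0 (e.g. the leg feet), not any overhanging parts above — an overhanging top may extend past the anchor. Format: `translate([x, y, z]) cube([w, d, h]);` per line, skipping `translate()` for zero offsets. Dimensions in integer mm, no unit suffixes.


translate([358, 361, 0]) cube([4780, 112, 2210]);
translate([358, 4489, 0]) cube([4780, 112, 2210]);
translate([358, 473, 0]) cube([112, 4016, 2210]);
translate([5026, 473, 0]) cube([112, 4016, 2210]);


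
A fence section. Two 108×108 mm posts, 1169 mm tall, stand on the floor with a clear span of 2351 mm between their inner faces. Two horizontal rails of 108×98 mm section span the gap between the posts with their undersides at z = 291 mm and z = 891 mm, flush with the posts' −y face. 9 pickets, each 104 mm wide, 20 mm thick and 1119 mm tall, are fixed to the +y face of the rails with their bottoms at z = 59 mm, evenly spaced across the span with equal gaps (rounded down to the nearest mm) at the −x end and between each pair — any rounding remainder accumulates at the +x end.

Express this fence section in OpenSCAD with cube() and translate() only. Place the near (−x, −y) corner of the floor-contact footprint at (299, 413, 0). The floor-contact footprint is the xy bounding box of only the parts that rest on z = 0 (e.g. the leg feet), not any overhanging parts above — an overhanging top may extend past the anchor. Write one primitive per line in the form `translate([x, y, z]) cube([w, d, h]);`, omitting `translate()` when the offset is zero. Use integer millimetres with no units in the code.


translate([299, 413, 0]) cube([108, 108, 1169]);
translate([2758, 413, 0]) cube([108, 108, 1169]);
translate([407, 413, 291]) cube([2351, 108, 98]);
translate([407, 413, 891]) cube([2351, 108, 98]);
translate([548, 521, 59]) cube([104, 20, 1119]);
translate([793, 521, 59]) cube([104, 20, 1119]);
translate([1038, 521, 59]) cube([104, 20, 1119]);
translate([1283, 521, 59]) cube([104, 20, 1119]);
translate([1528, 521, 59]) cube([104, 20, 1119]);
translate([1773, 521, 59]) cube([104, 20, 1119]);
translate([2018, 521, 59]) cube([104, 20, 1119]);
translate([2263, 521, 59]) cube([104, 20, 1119]);
translate([2508, 521, 59]) cube([104, 20, 1119]);


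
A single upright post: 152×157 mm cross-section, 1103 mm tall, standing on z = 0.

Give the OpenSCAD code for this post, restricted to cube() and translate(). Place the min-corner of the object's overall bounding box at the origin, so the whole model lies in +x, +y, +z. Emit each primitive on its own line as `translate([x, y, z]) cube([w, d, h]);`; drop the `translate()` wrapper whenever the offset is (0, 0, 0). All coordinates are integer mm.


cube([152, 157, 1103]);


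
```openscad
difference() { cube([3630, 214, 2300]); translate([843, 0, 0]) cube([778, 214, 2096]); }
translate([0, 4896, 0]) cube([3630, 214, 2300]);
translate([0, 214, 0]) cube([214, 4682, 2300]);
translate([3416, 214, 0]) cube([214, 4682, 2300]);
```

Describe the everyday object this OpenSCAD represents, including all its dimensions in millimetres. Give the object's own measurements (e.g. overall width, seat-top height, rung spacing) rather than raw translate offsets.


A single room: four walls, each 2300 mm tall and 214 mm thick, enclosing an outside footprint 3630×5110 mm (x × y), no floor or roof. The front and back walls (−y and +y sides) run the full x-width; the side walls fit between their inner faces. A door opening 778 mm wide and 2096 mm tall is cut through the front wall from the floor up, its −x edge 843 mm from the wall's −x end.


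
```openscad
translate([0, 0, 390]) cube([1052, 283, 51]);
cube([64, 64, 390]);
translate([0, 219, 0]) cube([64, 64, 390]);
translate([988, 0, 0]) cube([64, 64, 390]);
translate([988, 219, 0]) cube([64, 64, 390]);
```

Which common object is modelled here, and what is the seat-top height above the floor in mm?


A bench. The seat-top height is 441 mm.

A long slab on four corner posts — a bench. The slab sits at z = 390 with thickness 51, so the top is 390 + 51 = 441 mm.


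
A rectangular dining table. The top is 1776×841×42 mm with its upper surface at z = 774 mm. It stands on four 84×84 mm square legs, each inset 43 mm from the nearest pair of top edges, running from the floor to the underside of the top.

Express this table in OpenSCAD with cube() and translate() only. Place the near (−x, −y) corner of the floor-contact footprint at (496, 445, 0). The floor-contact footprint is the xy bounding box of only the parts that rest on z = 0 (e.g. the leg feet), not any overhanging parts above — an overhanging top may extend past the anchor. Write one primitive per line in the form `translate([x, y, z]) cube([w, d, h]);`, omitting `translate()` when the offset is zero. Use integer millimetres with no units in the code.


translate([453, 402, 732]) cube([1776, 841, 42]);
translate([496, 445, 0]) cube([84, 84, 732]);
translate([2102, 445, 0]) cube([84, 84, 732]);
translate([496, 1116, 0]) cube([84, 84, 732]);
translate([2102, 1116, 0]) cube([84, 84, 732]);


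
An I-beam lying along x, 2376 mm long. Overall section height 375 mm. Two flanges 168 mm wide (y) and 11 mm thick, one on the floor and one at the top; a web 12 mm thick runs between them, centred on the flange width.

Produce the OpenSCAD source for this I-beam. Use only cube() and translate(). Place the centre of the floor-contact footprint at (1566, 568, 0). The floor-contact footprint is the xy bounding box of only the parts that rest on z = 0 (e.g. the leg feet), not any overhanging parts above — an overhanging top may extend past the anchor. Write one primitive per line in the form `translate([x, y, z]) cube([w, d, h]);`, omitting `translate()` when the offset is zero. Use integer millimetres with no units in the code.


translate([378, 484, 0]) cube([2376, 168, 11]);
translate([378, 562, 11]) cube([2376, 12, 353]);
translate([378, 484, 364]) cube([2376, 168, 11]);


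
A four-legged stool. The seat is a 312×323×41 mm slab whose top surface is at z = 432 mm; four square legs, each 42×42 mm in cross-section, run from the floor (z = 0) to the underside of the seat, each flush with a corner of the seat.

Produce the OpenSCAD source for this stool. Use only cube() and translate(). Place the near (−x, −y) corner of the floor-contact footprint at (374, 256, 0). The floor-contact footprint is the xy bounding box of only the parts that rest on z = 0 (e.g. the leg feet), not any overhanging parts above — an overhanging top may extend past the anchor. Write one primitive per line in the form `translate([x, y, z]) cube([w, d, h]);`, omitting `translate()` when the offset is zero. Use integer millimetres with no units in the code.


translate([374, 256, 391]) cube([312, 323, 41]);
translate([374, 256, 0]) cube([42, 42, 391]);
translate([644, 256, 0]) cube([42, 42, 391]);
translate([374, 537, 0]) cube([42, 42, 391]);
translate([644, 537, 0]) cube([42, 42, 391]);


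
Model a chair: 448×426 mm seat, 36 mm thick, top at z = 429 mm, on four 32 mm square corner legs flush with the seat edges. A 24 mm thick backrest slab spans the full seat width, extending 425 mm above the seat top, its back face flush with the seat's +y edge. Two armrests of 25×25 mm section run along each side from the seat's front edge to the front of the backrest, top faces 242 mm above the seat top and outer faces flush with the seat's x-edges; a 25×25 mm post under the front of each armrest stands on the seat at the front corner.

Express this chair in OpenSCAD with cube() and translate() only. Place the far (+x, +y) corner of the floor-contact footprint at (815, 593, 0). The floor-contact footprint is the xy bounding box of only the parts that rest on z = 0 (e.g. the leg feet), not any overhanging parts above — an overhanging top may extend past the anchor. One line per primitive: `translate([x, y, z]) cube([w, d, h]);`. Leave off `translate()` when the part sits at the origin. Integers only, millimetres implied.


translate([367, 167, 393]) cube([448, 426, 36]);
translate([367, 167, 0]) cube([32, 32, 393]);
translate([783, 167, 0]) cube([32, 32, 393]);
translate([367, 561, 0]) cube([32, 32, 393]);
translate([783, 561, 0]) cube([32, 32, 393]);
translate([367, 569, 429]) cube([448, 24, 425]);
translate([367, 167, 646]) cube([25, 402, 25]);
translate([790, 167, 646]) cube([25, 402, 25]);
translate([367, 167, 429]) cube([25, 25, 217]);
translate([790, 167, 429]) cube([25, 25, 217]);


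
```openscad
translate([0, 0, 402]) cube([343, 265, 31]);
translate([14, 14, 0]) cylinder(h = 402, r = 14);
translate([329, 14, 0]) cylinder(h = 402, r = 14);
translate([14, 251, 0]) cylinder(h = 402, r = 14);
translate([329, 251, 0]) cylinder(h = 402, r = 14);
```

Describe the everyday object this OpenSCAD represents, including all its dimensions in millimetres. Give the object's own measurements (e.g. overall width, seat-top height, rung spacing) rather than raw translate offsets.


A four-legged stool. The seat is a 343×265×31 mm slab whose top surface is at z = 433 mm; four round legs, each 28 mm in diameter, run from the floor (z = 0) to the underside of the seat, each leg's axis is inset half a diameter from the nearest pair of seat edges (so the leg's bounding box is flush with the corner).


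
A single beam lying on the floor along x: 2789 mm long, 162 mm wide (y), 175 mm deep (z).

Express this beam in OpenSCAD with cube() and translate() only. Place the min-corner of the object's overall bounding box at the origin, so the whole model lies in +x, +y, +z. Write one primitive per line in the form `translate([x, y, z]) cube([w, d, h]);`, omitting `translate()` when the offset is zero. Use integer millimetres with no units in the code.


cube([2789, 162, 175]);


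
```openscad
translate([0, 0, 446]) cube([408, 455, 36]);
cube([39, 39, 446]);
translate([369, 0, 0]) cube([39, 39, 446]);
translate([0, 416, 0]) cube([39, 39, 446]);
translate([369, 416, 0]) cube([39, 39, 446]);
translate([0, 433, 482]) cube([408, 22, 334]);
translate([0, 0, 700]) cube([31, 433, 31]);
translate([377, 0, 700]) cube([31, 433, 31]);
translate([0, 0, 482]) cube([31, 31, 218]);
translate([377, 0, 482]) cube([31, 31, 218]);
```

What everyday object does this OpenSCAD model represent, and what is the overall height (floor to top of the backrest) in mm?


A chair. The overall height is 816 mm.

A slab on four corner posts with a tall panel at the back — a chair. The seat slab sits at z = 446 with thickness 36, and the 334 mm backrest starts at the seat top, so the overall height is 446 + 36 + 334 = 816 mm.


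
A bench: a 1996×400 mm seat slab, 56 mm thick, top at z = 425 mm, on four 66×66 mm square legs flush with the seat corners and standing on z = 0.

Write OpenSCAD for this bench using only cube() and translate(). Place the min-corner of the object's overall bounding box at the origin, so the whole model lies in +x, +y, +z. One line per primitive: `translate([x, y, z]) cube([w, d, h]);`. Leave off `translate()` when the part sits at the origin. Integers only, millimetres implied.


// leg_h = 425 − 56 = 369
translate([0, 0, 369]) cube([1996, 400, 56]);
cube([66, 66, 369]);
translate([0, 334, 0]) cube([66, 66, 369]);
translate([1930, 0, 0]) cube([66, 66, 369]);
translate([1930, 334, 0]) cube([66, 66, 369]);


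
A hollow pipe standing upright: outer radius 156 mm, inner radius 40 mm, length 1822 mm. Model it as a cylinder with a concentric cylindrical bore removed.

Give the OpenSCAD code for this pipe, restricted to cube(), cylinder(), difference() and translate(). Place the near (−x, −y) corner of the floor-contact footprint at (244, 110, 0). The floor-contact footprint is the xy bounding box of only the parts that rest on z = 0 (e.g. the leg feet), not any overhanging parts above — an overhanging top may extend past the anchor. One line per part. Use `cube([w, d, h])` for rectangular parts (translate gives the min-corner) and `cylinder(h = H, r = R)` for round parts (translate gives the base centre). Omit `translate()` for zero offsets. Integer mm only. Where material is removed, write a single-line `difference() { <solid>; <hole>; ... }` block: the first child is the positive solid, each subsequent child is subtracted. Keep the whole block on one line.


difference() { translate([400, 266, 0]) cylinder(h = 1822, r = 156); translate([400, 266, 0]) cylinder(h = 1822, r = 40); }


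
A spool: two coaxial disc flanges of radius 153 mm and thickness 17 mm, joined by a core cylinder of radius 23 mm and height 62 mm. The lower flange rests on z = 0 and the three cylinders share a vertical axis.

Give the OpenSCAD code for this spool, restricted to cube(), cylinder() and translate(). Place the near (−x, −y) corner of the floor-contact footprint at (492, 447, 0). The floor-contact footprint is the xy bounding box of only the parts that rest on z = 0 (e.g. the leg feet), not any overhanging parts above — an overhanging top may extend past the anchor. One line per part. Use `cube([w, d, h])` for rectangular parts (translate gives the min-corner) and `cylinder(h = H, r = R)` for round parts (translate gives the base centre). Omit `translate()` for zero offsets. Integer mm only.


translate([645, 600, 0]) cylinder(h = 17, r = 153);
translate([645, 600, 17]) cylinder(h = 62, r = 23);
translate([645, 600, 79]) cylinder(h = 17, r = 153);


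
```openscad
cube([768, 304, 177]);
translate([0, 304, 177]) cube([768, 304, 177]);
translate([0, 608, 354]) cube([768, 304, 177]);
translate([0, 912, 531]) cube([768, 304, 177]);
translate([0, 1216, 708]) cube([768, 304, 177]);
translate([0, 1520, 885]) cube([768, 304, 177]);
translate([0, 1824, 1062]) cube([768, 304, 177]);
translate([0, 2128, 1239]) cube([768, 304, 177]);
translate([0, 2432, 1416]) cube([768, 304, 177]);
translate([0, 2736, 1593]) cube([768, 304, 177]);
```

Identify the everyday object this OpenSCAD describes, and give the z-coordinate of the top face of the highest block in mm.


A staircase. The total rise is 1770 mm.

10 identical blocks, each offset up and back from the previous — a staircase. Each step is 177 mm tall and there are 10 of them, so the total rise is 10 × 177 = 1770 mm.


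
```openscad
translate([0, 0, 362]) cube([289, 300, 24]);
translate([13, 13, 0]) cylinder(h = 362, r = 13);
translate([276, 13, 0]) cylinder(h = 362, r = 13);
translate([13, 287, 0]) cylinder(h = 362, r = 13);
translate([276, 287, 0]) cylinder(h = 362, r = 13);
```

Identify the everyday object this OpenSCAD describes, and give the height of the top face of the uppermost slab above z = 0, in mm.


A stool. The seat height is 386 mm.

A 289×300×24 slab at z = 362 on four corner cylinders — a stool. The seat top is 362 + 24 = 386 mm.


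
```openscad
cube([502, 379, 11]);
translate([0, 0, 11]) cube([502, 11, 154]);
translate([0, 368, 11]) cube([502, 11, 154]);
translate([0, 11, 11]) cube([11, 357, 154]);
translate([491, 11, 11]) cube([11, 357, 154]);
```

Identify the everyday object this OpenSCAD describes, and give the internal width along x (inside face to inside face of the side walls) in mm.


An open box. The internal width is 480 mm.

A 502×379 base slab with four walls standing on it — an open box. The base is 502 mm wide and the walls are 11 mm thick, so the internal width is 502 − 2 × 11 = 480 mm.


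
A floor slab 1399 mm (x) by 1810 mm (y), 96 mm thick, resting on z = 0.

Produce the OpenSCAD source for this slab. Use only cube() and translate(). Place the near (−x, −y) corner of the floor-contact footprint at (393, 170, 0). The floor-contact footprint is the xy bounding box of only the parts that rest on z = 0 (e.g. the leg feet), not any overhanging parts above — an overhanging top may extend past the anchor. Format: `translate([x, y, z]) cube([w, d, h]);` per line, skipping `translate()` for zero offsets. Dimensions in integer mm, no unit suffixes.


translate([393, 170, 0]) cube([1399, 1810, 96]);


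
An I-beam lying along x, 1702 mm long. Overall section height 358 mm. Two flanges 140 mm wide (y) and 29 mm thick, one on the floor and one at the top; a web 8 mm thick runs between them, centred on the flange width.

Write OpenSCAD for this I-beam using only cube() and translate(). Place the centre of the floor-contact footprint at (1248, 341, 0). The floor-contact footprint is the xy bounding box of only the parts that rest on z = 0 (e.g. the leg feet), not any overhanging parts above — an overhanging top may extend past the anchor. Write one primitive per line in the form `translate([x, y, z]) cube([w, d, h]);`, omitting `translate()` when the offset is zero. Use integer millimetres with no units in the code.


translate([397, 271, 0]) cube([1702, 140, 29]);
translate([397, 337, 29]) cube([1702, 8, 300]);
translate([397, 271, 329]) cube([1702, 140, 29]);


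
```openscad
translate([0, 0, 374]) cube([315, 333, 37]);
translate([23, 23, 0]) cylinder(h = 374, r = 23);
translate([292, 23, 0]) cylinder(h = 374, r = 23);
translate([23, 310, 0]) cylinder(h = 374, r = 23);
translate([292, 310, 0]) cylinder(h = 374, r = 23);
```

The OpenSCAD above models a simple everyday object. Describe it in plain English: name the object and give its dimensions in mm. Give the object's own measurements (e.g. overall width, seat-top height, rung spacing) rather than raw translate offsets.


A simple wooden stool: a rectangular seat 315 mm (x) by 333 mm (y), 37 mm thick, top face at z = 411 mm, on four round legs, each 46 mm in diameter. The legs rest on z = 0, each leg's axis is inset half a diameter from the nearest pair of seat edges (so the leg's bounding box is flush with the corner).


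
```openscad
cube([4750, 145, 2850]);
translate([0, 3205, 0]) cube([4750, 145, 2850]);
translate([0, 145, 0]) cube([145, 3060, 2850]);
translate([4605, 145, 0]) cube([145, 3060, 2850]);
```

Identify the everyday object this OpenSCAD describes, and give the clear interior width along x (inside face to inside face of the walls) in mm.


A house (or room) frame. The interior width is 4460 mm.

Four 2850 mm walls enclosing a rectangle with no floor or roof — a room or house frame. Outside width is 4750 mm and wall thickness is 145 mm, so the interior width is 4750 − 2 × 145 = 4460 mm.


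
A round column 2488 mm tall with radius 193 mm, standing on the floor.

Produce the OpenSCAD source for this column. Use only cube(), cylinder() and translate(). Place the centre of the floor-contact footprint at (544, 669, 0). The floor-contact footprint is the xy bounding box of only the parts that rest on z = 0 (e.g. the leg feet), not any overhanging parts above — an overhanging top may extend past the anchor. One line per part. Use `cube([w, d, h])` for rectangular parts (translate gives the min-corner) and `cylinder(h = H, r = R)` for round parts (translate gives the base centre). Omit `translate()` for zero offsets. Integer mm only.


translate([544, 669, 0]) cylinder(h = 2488, r = 193);


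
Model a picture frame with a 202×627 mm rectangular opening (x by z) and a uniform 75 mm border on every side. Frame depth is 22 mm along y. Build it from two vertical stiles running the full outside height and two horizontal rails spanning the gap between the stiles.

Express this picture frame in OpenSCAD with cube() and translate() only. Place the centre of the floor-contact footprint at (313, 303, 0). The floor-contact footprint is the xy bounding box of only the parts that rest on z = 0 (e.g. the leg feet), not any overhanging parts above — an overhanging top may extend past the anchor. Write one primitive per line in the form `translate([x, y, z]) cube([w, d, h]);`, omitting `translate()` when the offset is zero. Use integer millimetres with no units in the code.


translate([137, 292, 0]) cube([75, 22, 777]);
translate([414, 292, 0]) cube([75, 22, 777]);
translate([212, 292, 0]) cube([202, 22, 75]);
translate([212, 292, 702]) cube([202, 22, 75]);


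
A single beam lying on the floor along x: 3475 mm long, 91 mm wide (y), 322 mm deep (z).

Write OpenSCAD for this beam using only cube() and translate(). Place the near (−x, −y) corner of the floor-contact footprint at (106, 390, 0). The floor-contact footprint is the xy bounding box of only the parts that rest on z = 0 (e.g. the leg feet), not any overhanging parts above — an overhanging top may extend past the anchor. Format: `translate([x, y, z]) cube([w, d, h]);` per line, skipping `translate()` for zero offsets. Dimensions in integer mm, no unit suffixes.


translate([106, 390, 0]) cube([3475, 91, 322]);


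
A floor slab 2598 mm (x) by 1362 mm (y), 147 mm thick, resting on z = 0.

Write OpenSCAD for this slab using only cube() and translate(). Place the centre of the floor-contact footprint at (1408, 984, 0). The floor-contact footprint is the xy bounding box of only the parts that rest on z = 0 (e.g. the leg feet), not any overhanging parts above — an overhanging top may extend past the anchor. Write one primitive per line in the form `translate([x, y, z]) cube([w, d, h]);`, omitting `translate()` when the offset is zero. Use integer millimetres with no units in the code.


translate([109, 303, 0]) cube([2598, 1362, 147]);


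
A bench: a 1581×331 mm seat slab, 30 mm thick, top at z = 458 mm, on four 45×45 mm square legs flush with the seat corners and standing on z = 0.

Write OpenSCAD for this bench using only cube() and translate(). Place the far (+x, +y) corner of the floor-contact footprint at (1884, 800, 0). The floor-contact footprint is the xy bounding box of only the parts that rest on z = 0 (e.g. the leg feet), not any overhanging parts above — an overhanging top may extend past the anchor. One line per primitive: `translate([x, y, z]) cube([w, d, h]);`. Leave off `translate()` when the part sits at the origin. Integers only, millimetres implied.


translate([303, 469, 428]) cube([1581, 331, 30]);
translate([303, 469, 0]) cube([45, 45, 428]);
translate([303, 755, 0]) cube([45, 45, 428]);
translate([1839, 469, 0]) cube([45, 45, 428]);
translate([1839, 755, 0]) cube([45, 45, 428]);


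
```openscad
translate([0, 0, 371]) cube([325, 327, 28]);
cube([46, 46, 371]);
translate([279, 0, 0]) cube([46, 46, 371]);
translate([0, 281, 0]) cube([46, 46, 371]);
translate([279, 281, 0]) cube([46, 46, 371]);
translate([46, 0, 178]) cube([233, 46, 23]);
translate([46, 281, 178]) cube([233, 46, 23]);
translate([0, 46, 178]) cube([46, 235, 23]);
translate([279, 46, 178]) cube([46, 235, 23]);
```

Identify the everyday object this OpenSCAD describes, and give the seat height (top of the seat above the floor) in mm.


A stool. The seat height is 399 mm.

A 325×327×28 slab at z = 371 on four corner posts — a stool. The seat top is 371 + 28 = 399 mm.


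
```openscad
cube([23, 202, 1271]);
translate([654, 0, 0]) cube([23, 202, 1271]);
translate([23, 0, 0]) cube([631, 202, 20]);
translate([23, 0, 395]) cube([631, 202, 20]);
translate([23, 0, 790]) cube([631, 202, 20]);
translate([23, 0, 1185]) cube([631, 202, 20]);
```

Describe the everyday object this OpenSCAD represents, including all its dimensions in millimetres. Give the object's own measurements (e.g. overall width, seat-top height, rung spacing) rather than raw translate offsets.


An open bookshelf. Two side panels, each 23 mm thick, 202 mm deep and 1271 mm tall, stand 677 mm apart (outside-to-outside). Between them sit 4 shelves, each 20 mm thick and 202 mm deep, spanning the full gap between the sides. The bottom shelf rests on the floor (its underside at z = 0) and the clear gap between one shelf's top and the next shelf's underside is 375 mm.


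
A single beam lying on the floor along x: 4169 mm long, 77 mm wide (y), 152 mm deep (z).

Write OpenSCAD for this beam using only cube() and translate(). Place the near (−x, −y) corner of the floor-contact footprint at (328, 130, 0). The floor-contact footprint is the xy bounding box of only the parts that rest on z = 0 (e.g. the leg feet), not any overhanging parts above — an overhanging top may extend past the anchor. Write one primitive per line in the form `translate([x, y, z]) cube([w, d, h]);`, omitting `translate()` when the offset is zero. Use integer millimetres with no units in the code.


translate([328, 130, 0]) cube([4169, 77, 152]);


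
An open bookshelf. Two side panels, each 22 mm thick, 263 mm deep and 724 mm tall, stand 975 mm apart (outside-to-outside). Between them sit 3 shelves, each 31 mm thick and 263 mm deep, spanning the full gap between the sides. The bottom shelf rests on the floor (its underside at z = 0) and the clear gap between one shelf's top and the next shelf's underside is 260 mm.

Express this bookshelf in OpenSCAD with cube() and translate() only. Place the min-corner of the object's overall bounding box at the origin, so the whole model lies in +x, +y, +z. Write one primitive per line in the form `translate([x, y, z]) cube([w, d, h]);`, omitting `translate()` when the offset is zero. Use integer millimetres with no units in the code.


cube([22, 263, 724]);
translate([953, 0, 0]) cube([22, 263, 724]);
translate([22, 0, 0]) cube([931, 263, 31]);
translate([22, 0, 291]) cube([931, 263, 31]);
translate([22, 0, 582]) cube([931, 263, 31]);


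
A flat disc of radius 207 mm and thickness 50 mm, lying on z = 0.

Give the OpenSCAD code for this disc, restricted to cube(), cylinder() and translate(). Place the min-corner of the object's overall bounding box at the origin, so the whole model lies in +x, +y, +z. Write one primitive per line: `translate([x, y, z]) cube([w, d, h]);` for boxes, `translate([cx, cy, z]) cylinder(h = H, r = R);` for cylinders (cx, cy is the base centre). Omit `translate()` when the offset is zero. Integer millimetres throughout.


translate([207, 207, 0]) cylinder(h = 50, r = 207);


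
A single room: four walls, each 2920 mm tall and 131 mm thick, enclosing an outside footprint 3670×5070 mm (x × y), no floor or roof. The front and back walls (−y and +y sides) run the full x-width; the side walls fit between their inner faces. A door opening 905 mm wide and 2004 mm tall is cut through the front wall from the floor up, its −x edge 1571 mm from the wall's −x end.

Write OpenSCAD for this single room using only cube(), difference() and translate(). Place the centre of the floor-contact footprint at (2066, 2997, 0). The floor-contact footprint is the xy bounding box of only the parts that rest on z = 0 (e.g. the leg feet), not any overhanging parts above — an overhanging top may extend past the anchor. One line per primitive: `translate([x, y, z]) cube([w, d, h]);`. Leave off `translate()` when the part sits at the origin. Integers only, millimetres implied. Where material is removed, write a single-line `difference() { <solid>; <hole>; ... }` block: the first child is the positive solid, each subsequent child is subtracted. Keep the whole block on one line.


difference() { translate([231, 462, 0]) cube([3670, 131, 2920]); translate([1802, 462, 0]) cube([905, 131, 2004]); }
translate([231, 5401, 0]) cube([3670, 131, 2920]);
translate([231, 593, 0]) cube([131, 4808, 2920]);
translate([3770, 593, 0]) cube([131, 4808, 2920]);


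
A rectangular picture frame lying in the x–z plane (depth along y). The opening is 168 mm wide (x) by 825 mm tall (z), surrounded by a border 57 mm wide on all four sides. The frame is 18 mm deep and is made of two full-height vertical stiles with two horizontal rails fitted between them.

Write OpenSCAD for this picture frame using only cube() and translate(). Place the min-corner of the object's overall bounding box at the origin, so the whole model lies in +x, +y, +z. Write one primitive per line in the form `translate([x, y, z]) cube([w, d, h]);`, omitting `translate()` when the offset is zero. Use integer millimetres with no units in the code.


cube([57, 18, 939]);
translate([225, 0, 0]) cube([57, 18, 939]);
translate([57, 0, 0]) cube([168, 18, 57]);
translate([57, 0, 882]) cube([168, 18, 57]);


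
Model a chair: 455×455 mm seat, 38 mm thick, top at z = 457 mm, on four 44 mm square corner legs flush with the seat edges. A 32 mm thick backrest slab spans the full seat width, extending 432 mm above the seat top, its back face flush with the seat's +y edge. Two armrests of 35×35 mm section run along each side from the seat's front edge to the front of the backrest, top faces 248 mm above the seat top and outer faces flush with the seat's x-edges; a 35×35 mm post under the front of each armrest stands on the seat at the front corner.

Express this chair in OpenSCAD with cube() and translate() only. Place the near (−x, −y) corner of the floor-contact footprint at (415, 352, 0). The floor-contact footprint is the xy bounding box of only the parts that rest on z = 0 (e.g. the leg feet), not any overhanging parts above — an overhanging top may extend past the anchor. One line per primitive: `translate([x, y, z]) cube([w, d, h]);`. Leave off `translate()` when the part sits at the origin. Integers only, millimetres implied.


translate([415, 352, 419]) cube([455, 455, 38]);
translate([415, 352, 0]) cube([44, 44, 419]);
translate([826, 352, 0]) cube([44, 44, 419]);
translate([415, 763, 0]) cube([44, 44, 419]);
translate([826, 763, 0]) cube([44, 44, 419]);
translate([415, 775, 457]) cube([455, 32, 432]);
translate([415, 352, 670]) cube([35, 423, 35]);
translate([835, 352, 670]) cube([35, 423, 35]);
translate([415, 352, 457]) cube([35, 35, 213]);
translate([835, 352, 457]) cube([35, 35, 213]);
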